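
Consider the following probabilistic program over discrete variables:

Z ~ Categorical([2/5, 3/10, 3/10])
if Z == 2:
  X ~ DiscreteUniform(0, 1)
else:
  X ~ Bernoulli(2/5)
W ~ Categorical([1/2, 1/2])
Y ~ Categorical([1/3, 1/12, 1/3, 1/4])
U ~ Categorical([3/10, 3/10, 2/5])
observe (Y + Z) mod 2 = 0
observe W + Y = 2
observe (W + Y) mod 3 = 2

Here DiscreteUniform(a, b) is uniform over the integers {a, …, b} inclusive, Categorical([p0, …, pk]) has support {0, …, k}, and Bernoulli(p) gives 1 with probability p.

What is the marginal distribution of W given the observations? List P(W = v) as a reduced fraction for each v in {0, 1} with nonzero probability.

P(W=0) = 28/31, P(W=1) = 3/31

Enumerate traces; 18 have nonzero weight after conditioning:
  (Z=0, X=0, W=0, Y=2, U=0) weight 3/250
  (Z=0, X=0, W=0, Y=2, U=1) weight 3/250
  (Z=0, X=0, W=0, Y=2, U=2) weight 2/125
  (Z=0, X=1, W=0, Y=2, U=0) weight 1/125
  (Z=0, X=1, W=0, Y=2, U=1) weight 1/125
  (Z=0, X=1, W=0, Y=2, U=2) weight 4/375
  (Z=1, X=0, W=1, Y=1, U=0) weight 9/4000
  (Z=1, X=0, W=1, Y=1, U=1) weight 9/4000
  … 10 more
Group by W:
  weight(W=0) = 7/60
  weight(W=1) = 1/80
Total weight = 7/60 + 1/80 = 31/240
P(W=0 | obs) = 7/60 / 31/240 = 28/31
P(W=1 | obs) = 1/80 / 31/240 = 3/31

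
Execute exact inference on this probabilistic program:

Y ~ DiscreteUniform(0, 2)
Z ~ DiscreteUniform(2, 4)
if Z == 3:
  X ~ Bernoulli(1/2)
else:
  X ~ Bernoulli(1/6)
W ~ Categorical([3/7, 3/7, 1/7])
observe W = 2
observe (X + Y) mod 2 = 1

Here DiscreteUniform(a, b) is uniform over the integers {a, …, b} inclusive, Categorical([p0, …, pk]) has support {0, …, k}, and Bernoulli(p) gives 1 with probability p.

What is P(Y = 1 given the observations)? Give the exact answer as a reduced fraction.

P(Y = 1 | obs) = 13/23

Enumerate traces; 9 have nonzero weight after conditioning:
  (Y=0, Z=2, X=1, W=2) weight 1/378
  (Y=0, Z=3, X=1, W=2) weight 1/126
  (Y=0, Z=4, X=1, W=2) weight 1/378
  (Y=1, Z=2, X=0, W=2) weight 5/378
  (Y=1, Z=3, X=0, W=2) weight 1/126
  (Y=1, Z=4, X=0, W=2) weight 5/378
  (Y=2, Z=2, X=1, W=2) weight 1/378
  (Y=2, Z=3, X=1, W=2) weight 1/126
  … 1 more
Group by Y:
  weight(Y=0) = 5/378
  weight(Y=1) = 13/378
  weight(Y=2) = 5/378
Total weight = 5/378 + 13/378 + 5/378 = 23/378
P(Y=0 | obs) = 5/378 / 23/378 = 5/23
P(Y=1 | obs) = 13/378 / 23/378 = 13/23
P(Y=2 | obs) = 5/378 / 23/378 = 5/23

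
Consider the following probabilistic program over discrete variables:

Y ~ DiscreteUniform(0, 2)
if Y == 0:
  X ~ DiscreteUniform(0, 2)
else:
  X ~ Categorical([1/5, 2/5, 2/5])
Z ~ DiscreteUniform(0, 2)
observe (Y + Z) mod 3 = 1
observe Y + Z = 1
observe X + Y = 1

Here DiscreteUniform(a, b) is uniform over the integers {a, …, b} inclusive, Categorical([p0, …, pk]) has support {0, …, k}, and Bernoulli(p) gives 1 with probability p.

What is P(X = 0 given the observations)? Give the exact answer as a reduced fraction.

P(X = 0 | obs) = 3/8

Enumerate traces; 2 have nonzero weight after conditioning:
  (Y=0, X=1, Z=1) weight 1/27
  (Y=1, X=0, Z=0) weight 1/45
Group by X:
  weight(X=0) = 1/45
  weight(X=1) = 1/27
Total weight = 1/45 + 1/27 = 8/135
P(X=0 | obs) = 1/45 / 8/135 = 3/8
P(X=1 | obs) = 1/27 / 8/135 = 5/8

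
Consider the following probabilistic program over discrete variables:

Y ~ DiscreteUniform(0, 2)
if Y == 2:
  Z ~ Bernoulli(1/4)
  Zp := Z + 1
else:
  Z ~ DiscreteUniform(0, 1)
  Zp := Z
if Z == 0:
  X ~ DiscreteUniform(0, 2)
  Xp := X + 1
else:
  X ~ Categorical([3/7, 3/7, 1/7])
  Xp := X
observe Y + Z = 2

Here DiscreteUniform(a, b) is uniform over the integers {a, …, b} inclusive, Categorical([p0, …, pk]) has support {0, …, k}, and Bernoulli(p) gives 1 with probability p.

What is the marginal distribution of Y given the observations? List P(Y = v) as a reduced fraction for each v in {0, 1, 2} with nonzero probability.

Enumerate traces; 6 have nonzero weight after conditioning:
  (Y=1, Z=1, X=0) weight 1/14
  (Y=1, Z=1, X=1) weight 1/14
  (Y=1, Z=1, X=2) weight 1/42
  (Y=2, Z=0, X=0) weight 1/12
  (Y=2, Z=0, X=1) weight 1/12
  (Y=2, Z=0, X=2) weight 1/12
Group by Y:
  weight(Y=1) = 1/6
  weight(Y=2) = 1/4
Total weight = 1/6 + 1/4 = 5/12
P(Y=1 | obs) = 1/6 / 5/12 = 2/5
P(Y=2 | obs) = 1/4 / 5/12 = 3/5

P(Y=1) = 2/5, P(Y=2) = 3/5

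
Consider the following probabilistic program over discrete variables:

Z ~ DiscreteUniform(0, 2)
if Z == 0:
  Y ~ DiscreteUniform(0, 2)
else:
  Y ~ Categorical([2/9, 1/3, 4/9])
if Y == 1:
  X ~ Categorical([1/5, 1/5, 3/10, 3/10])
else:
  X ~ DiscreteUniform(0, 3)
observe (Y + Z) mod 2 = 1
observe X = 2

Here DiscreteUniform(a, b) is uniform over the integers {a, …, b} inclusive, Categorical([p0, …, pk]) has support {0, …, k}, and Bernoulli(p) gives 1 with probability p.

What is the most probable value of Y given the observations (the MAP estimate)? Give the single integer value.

argmax_v P(Y = v | obs) = 1

Enumerate traces; 4 have nonzero weight after conditioning:
  (Z=0, Y=1, X=2) weight 1/30
  (Z=1, Y=0, X=2) weight 1/54
  (Z=1, Y=2, X=2) weight 1/27
  (Z=2, Y=1, X=2) weight 1/30
Group by Y:
  weight(Y=0) = 1/54
  weight(Y=1) = 1/15
  weight(Y=2) = 1/27
Total weight = 1/54 + 1/15 + 1/27 = 11/90
P(Y=0 | obs) = 1/54 / 11/90 = 5/33
P(Y=1 | obs) = 1/15 / 11/90 = 6/11
P(Y=2 | obs) = 1/27 / 11/90 = 10/33
argmax = 1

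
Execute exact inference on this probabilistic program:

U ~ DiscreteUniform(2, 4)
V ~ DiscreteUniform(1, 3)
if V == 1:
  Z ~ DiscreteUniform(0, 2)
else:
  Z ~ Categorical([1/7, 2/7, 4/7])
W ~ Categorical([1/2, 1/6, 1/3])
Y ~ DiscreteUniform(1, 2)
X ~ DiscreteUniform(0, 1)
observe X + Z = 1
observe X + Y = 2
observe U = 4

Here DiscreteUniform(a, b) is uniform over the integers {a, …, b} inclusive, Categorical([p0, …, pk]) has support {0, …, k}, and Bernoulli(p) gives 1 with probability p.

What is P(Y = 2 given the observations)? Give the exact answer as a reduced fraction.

Enumerate traces; 18 have nonzero weight after conditioning:
  (U=4, V=1, Z=0, W=0, Y=1, X=1) weight 1/216
  (U=4, V=1, Z=0, W=1, Y=1, X=1) weight 1/648
  (U=4, V=1, Z=0, W=2, Y=1, X=1) weight 1/324
  (U=4, V=1, Z=1, W=0, Y=2, X=0) weight 1/216
  (U=4, V=1, Z=1, W=1, Y=2, X=0) weight 1/648
  (U=4, V=1, Z=1, W=2, Y=2, X=0) weight 1/324
  (U=4, V=2, Z=0, W=0, Y=1, X=1) weight 1/504
  (U=4, V=2, Z=0, W=1, Y=1, X=1) weight 1/1512
  … 10 more
Group by Y:
  weight(Y=1) = 13/756
  weight(Y=2) = 19/756
Total weight = 13/756 + 19/756 = 8/189
P(Y=1 | obs) = 13/756 / 8/189 = 13/32
P(Y=2 | obs) = 19/756 / 8/189 = 19/32

P(Y = 2 | obs) = 19/32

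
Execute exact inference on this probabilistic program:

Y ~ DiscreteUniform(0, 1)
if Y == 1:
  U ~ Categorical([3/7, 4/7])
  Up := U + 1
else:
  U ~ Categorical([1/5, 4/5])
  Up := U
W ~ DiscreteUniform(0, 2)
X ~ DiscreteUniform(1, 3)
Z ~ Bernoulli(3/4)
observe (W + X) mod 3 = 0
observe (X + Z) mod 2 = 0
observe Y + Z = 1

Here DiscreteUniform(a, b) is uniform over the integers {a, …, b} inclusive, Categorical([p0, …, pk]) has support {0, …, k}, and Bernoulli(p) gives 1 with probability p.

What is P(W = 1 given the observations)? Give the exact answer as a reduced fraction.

Enumerate traces; 6 have nonzero weight after conditioning:
  (Y=0, U=0, W=0, X=3, Z=1) weight 1/120
  (Y=0, U=0, W=2, X=1, Z=1) weight 1/120
  (Y=0, U=1, W=0, X=3, Z=1) weight 1/30
  (Y=0, U=1, W=2, X=1, Z=1) weight 1/30
  (Y=1, U=0, W=1, X=2, Z=0) weight 1/168
  (Y=1, U=1, W=1, X=2, Z=0) weight 1/126
Group by W:
  weight(W=0) = 1/24
  weight(W=1) = 1/72
  weight(W=2) = 1/24
Total weight = 1/24 + 1/72 + 1/24 = 7/72
P(W=0 | obs) = 1/24 / 7/72 = 3/7
P(W=1 | obs) = 1/72 / 7/72 = 1/7
P(W=2 | obs) = 1/24 / 7/72 = 3/7

P(W = 1 | obs) = 1/7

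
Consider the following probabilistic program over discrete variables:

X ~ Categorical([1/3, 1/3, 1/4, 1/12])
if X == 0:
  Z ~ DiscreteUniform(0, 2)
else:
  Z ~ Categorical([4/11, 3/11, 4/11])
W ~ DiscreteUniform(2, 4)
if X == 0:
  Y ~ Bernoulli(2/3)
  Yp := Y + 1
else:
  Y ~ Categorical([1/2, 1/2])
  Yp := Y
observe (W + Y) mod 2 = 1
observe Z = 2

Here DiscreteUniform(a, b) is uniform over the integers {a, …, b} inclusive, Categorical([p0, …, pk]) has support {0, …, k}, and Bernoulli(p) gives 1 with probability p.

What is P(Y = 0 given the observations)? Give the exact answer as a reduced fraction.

P(Y = 0 | obs) = 47/163

Enumerate traces; 12 have nonzero weight after conditioning:
  (X=0, Z=2, W=2, Y=1) weight 2/81
  (X=0, Z=2, W=3, Y=0) weight 1/81
  (X=0, Z=2, W=4, Y=1) weight 2/81
  (X=1, Z=2, W=2, Y=1) weight 2/99
  (X=1, Z=2, W=3, Y=0) weight 2/99
  (X=1, Z=2, W=4, Y=1) weight 2/99
  (X=2, Z=2, W=2, Y=1) weight 1/66
  (X=2, Z=2, W=3, Y=0) weight 1/66
  … 4 more
Group by Y:
  weight(Y=0) = 47/891
  weight(Y=1) = 116/891
Total weight = 47/891 + 116/891 = 163/891
P(Y=0 | obs) = 47/891 / 163/891 = 47/163
P(Y=1 | obs) = 116/891 / 163/891 = 116/163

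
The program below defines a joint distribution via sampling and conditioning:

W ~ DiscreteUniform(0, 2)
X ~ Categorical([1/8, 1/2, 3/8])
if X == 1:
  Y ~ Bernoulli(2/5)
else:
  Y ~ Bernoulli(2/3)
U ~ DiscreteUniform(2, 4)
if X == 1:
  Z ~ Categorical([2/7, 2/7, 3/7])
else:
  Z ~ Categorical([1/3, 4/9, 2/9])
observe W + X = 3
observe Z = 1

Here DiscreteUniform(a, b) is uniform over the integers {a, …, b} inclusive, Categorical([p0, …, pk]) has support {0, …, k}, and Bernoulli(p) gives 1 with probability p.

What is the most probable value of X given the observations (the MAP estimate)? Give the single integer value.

argmax_v P(X = v | obs) = 2

Enumerate traces; 12 have nonzero weight after conditioning:
  (W=1, X=2, Y=0, U=2, Z=1) weight 1/162
  (W=1, X=2, Y=0, U=3, Z=1) weight 1/162
  (W=1, X=2, Y=0, U=4, Z=1) weight 1/162
  (W=1, X=2, Y=1, U=2, Z=1) weight 1/81
  (W=1, X=2, Y=1, U=3, Z=1) weight 1/81
  (W=1, X=2, Y=1, U=4, Z=1) weight 1/81
  (W=2, X=1, Y=0, U=2, Z=1) weight 1/105
  (W=2, X=1, Y=0, U=3, Z=1) weight 1/105
  … 4 more
Group by X:
  weight(X=1) = 1/21
  weight(X=2) = 1/18
Total weight = 1/21 + 1/18 = 13/126
P(X=1 | obs) = 1/21 / 13/126 = 6/13
P(X=2 | obs) = 1/18 / 13/126 = 7/13
argmax = 2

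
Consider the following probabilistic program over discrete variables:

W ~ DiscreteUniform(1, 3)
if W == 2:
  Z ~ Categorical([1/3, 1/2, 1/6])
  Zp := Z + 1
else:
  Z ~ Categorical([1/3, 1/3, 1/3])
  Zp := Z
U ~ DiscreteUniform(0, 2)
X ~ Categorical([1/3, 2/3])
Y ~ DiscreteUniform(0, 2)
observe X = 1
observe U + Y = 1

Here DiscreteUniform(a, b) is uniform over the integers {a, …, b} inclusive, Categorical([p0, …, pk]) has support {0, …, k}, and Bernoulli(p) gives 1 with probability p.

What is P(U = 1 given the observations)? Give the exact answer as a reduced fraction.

P(U = 1 | obs) = 1/2

Enumerate traces; 18 have nonzero weight after conditioning:
  (W=1, Z=0, U=0, X=1, Y=1) weight 2/243
  (W=1, Z=0, U=1, X=1, Y=0) weight 2/243
  (W=1, Z=1, U=0, X=1, Y=1) weight 2/243
  (W=1, Z=1, U=1, X=1, Y=0) weight 2/243
  (W=1, Z=2, U=0, X=1, Y=1) weight 2/243
  (W=1, Z=2, U=1, X=1, Y=0) weight 2/243
  (W=2, Z=0, U=0, X=1, Y=1) weight 2/243
  (W=2, Z=0, U=1, X=1, Y=0) weight 2/243
  … 10 more
Group by U:
  weight(U=0) = 2/27
  weight(U=1) = 2/27
Total weight = 2/27 + 2/27 = 4/27
P(U=0 | obs) = 2/27 / 4/27 = 1/2
P(U=1 | obs) = 2/27 / 4/27 = 1/2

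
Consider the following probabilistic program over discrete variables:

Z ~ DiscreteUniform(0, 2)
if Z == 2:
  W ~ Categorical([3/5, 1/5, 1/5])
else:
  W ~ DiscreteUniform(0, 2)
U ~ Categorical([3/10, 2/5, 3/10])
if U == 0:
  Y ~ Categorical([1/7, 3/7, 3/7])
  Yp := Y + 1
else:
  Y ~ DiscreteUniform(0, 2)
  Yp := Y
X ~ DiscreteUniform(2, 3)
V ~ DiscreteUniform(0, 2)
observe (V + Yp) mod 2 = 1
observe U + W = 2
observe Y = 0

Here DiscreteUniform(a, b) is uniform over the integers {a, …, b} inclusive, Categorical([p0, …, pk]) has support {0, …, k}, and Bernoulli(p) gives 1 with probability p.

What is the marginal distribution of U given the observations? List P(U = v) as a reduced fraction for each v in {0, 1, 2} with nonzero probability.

Enumerate traces; 24 have nonzero weight after conditioning:
  (Z=0, W=0, U=2, Y=0, X=2, V=1) weight 1/540
  (Z=0, W=0, U=2, Y=0, X=3, V=1) weight 1/540
  (Z=0, W=1, U=1, Y=0, X=2, V=1) weight 1/405
  (Z=0, W=1, U=1, Y=0, X=3, V=1) weight 1/405
  (Z=0, W=2, U=0, Y=0, X=2, V=0) weight 1/1260
  (Z=0, W=2, U=0, Y=0, X=2, V=2) weight 1/1260
  (Z=0, W=2, U=0, Y=0, X=3, V=0) weight 1/1260
  (Z=0, W=2, U=0, Y=0, X=3, V=2) weight 1/1260
  … 16 more
Group by U:
  weight(U=0) = 13/1575
  weight(U=1) = 26/2025
  weight(U=2) = 19/1350
Total weight = 13/1575 + 26/2025 + 19/1350 = 997/28350
P(U=0 | obs) = 13/1575 / 997/28350 = 234/997
P(U=1 | obs) = 26/2025 / 997/28350 = 364/997
P(U=2 | obs) = 19/1350 / 997/28350 = 399/997

P(U=0) = 234/997, P(U=1) = 364/997, P(U=2) = 399/997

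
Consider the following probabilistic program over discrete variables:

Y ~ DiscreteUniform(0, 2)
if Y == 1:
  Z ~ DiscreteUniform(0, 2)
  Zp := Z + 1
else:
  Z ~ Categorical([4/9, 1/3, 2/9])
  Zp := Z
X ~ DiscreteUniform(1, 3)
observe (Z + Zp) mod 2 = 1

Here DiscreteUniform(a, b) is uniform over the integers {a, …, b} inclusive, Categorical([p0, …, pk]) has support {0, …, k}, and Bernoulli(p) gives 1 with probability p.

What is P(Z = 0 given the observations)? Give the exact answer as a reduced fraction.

Enumerate traces; 9 have nonzero weight after conditioning:
  (Y=1, Z=0, X=1) weight 1/27
  (Y=1, Z=0, X=2) weight 1/27
  (Y=1, Z=0, X=3) weight 1/27
  (Y=1, Z=1, X=1) weight 1/27
  (Y=1, Z=1, X=2) weight 1/27
  (Y=1, Z=1, X=3) weight 1/27
  (Y=1, Z=2, X=1) weight 1/27
  (Y=1, Z=2, X=2) weight 1/27
  … 1 more
Group by Z:
  weight(Z=0) = 1/9
  weight(Z=1) = 1/9
  weight(Z=2) = 1/9
Total weight = 1/9 + 1/9 + 1/9 = 1/3
P(Z=0 | obs) = 1/9 / 1/3 = 1/3
P(Z=1 | obs) = 1/9 / 1/3 = 1/3
P(Z=2 | obs) = 1/9 / 1/3 = 1/3

P(Z = 0 | obs) = 1/3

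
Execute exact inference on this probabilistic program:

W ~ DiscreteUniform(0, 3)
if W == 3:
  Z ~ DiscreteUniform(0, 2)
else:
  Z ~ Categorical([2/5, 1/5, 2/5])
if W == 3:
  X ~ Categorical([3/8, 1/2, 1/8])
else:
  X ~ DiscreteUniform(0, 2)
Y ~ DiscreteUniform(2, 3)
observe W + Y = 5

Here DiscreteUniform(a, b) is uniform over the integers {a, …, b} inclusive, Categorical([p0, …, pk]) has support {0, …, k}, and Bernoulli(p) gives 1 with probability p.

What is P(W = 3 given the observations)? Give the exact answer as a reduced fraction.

Enumerate traces; 18 have nonzero weight after conditioning:
  (W=2, Z=0, X=0, Y=3) weight 1/60
  (W=2, Z=0, X=1, Y=3) weight 1/60
  (W=2, Z=0, X=2, Y=3) weight 1/60
  (W=2, Z=1, X=0, Y=3) weight 1/120
  (W=2, Z=1, X=1, Y=3) weight 1/120
  (W=2, Z=1, X=2, Y=3) weight 1/120
  (W=2, Z=2, X=0, Y=3) weight 1/60
  (W=2, Z=2, X=1, Y=3) weight 1/60
  (W=3, Z=0, X=0, Y=2) weight 1/64
  … 9 more
Group by W:
  weight(W=2) = 1/8
  weight(W=3) = 1/8
Total weight = 1/8 + 1/8 = 1/4
P(W=2 | obs) = 1/8 / 1/4 = 1/2
P(W=3 | obs) = 1/8 / 1/4 = 1/2

P(W = 3 | obs) = 1/2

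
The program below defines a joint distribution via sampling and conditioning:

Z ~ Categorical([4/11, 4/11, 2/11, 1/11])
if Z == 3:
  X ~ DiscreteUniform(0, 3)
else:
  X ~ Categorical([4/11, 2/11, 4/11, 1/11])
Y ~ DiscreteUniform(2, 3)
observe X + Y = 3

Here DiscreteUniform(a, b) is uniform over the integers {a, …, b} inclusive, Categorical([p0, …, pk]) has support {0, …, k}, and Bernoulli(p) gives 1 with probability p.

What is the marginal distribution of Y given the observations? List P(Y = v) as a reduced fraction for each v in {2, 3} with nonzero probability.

P(Y=2) = 91/262, P(Y=3) = 171/262

Enumerate traces; 8 have nonzero weight after conditioning:
  (Z=0, X=0, Y=3) weight 8/121
  (Z=0, X=1, Y=2) weight 4/121
  (Z=1, X=0, Y=3) weight 8/121
  (Z=1, X=1, Y=2) weight 4/121
  (Z=2, X=0, Y=3) weight 4/121
  (Z=2, X=1, Y=2) weight 2/121
  (Z=3, X=0, Y=3) weight 1/88
  (Z=3, X=1, Y=2) weight 1/88
Group by Y:
  weight(Y=2) = 91/968
  weight(Y=3) = 171/968
Total weight = 91/968 + 171/968 = 131/484
P(Y=2 | obs) = 91/968 / 131/484 = 91/262
P(Y=3 | obs) = 171/968 / 131/484 = 171/262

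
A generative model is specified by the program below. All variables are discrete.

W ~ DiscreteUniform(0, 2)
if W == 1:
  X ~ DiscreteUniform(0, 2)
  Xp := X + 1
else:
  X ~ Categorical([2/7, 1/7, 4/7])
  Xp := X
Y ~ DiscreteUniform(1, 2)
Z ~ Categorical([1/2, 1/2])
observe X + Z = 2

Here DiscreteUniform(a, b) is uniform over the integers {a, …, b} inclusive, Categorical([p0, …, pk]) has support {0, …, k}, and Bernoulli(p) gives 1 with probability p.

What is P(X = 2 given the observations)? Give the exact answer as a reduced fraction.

P(X = 2 | obs) = 31/44

Enumerate traces; 12 have nonzero weight after conditioning:
  (W=0, X=1, Y=1, Z=1) weight 1/84
  (W=0, X=1, Y=2, Z=1) weight 1/84
  (W=0, X=2, Y=1, Z=0) weight 1/21
  (W=0, X=2, Y=2, Z=0) weight 1/21
  (W=1, X=1, Y=1, Z=1) weight 1/36
  (W=1, X=1, Y=2, Z=1) weight 1/36
  (W=1, X=2, Y=1, Z=0) weight 1/36
  (W=1, X=2, Y=2, Z=0) weight 1/36
  … 4 more
Group by X:
  weight(X=1) = 13/126
  weight(X=2) = 31/126
Total weight = 13/126 + 31/126 = 22/63
P(X=1 | obs) = 13/126 / 22/63 = 13/44
P(X=2 | obs) = 31/126 / 22/63 = 31/44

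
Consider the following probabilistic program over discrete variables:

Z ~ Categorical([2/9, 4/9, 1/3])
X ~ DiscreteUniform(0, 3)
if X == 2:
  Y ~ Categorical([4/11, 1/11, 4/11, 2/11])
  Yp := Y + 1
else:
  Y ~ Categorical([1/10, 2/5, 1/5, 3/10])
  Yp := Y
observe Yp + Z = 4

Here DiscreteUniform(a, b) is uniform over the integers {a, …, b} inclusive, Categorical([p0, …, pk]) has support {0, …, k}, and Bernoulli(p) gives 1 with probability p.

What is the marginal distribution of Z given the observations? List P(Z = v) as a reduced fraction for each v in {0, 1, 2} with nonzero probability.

P(Z=0) = 5/103, P(Z=1) = 139/206, P(Z=2) = 57/206

Enumerate traces; 9 have nonzero weight after conditioning:
  (Z=0, X=2, Y=3) weight 1/99
  (Z=1, X=0, Y=3) weight 1/30
  (Z=1, X=1, Y=3) weight 1/30
  (Z=1, X=2, Y=2) weight 4/99
  (Z=1, X=3, Y=3) weight 1/30
  (Z=2, X=0, Y=2) weight 1/60
  (Z=2, X=1, Y=2) weight 1/60
  (Z=2, X=2, Y=1) weight 1/132
  … 1 more
Group by Z:
  weight(Z=0) = 1/99
  weight(Z=1) = 139/990
  weight(Z=2) = 19/330
Total weight = 1/99 + 139/990 + 19/330 = 103/495
P(Z=0 | obs) = 1/99 / 103/495 = 5/103
P(Z=1 | obs) = 139/990 / 103/495 = 139/206
P(Z=2 | obs) = 19/330 / 103/495 = 57/206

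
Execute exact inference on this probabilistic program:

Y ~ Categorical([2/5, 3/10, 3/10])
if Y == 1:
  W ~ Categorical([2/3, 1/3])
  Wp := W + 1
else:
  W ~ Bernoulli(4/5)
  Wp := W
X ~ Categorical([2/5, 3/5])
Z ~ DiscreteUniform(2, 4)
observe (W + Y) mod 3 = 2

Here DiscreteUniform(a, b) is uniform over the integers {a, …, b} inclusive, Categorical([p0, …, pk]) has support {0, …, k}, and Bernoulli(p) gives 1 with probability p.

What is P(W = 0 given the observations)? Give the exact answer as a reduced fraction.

Enumerate traces; 12 have nonzero weight after conditioning:
  (Y=1, W=1, X=0, Z=2) weight 1/75
  (Y=1, W=1, X=0, Z=3) weight 1/75
  (Y=1, W=1, X=0, Z=4) weight 1/75
  (Y=1, W=1, X=1, Z=2) weight 1/50
  (Y=1, W=1, X=1, Z=3) weight 1/50
  (Y=1, W=1, X=1, Z=4) weight 1/50
  (Y=2, W=0, X=0, Z=2) weight 1/125
  (Y=2, W=0, X=0, Z=3) weight 1/125
  … 4 more
Group by W:
  weight(W=0) = 3/50
  weight(W=1) = 1/10
Total weight = 3/50 + 1/10 = 4/25
P(W=0 | obs) = 3/50 / 4/25 = 3/8
P(W=1 | obs) = 1/10 / 4/25 = 5/8

P(W = 0 | obs) = 3/8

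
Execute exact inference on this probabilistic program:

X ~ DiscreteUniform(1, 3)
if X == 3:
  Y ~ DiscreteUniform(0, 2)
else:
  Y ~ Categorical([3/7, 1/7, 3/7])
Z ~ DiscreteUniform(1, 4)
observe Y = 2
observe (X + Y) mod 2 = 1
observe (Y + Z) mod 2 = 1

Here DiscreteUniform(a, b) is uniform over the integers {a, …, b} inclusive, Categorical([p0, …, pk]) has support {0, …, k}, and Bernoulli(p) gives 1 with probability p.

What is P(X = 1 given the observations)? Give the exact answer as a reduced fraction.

P(X = 1 | obs) = 9/16

Enumerate traces; 4 have nonzero weight after conditioning:
  (X=1, Y=2, Z=1) weight 1/28
  (X=1, Y=2, Z=3) weight 1/28
  (X=3, Y=2, Z=1) weight 1/36
  (X=3, Y=2, Z=3) weight 1/36
Group by X:
  weight(X=1) = 1/14
  weight(X=3) = 1/18
Total weight = 1/14 + 1/18 = 8/63
P(X=1 | obs) = 1/14 / 8/63 = 9/16
P(X=3 | obs) = 1/18 / 8/63 = 7/16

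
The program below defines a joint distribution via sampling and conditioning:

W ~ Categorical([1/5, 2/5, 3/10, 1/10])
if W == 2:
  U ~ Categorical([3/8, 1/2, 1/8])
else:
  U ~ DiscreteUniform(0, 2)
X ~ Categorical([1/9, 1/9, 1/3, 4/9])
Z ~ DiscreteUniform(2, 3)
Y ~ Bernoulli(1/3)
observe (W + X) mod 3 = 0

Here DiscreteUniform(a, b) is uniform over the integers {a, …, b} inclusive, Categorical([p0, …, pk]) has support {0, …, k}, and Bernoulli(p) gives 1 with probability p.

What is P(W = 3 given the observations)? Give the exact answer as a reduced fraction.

P(W = 3 | obs) = 1/6

Enumerate traces; 72 have nonzero weight after conditioning:
  (W=0, U=0, X=0, Z=2, Y=0) weight 1/405
  (W=0, U=0, X=0, Z=2, Y=1) weight 1/810
  (W=0, U=0, X=0, Z=3, Y=0) weight 1/405
  (W=0, U=0, X=0, Z=3, Y=1) weight 1/810
  (W=0, U=0, X=3, Z=2, Y=0) weight 4/405
  (W=0, U=0, X=3, Z=2, Y=1) weight 2/405
  (W=0, U=0, X=3, Z=3, Y=0) weight 4/405
  (W=0, U=0, X=3, Z=3, Y=1) weight 2/405
  (W=1, U=0, X=2, Z=2, Y=0) weight 2/135
  (W=2, U=0, X=1, Z=2, Y=0) weight 1/240
  … 62 more
Group by W:
  weight(W=0) = 1/9
  weight(W=1) = 2/15
  weight(W=2) = 1/30
  weight(W=3) = 1/18
Total weight = 1/9 + 2/15 + 1/30 + 1/18 = 1/3
P(W=0 | obs) = 1/9 / 1/3 = 1/3
P(W=1 | obs) = 2/15 / 1/3 = 2/5
P(W=2 | obs) = 1/30 / 1/3 = 1/10
P(W=3 | obs) = 1/18 / 1/3 = 1/6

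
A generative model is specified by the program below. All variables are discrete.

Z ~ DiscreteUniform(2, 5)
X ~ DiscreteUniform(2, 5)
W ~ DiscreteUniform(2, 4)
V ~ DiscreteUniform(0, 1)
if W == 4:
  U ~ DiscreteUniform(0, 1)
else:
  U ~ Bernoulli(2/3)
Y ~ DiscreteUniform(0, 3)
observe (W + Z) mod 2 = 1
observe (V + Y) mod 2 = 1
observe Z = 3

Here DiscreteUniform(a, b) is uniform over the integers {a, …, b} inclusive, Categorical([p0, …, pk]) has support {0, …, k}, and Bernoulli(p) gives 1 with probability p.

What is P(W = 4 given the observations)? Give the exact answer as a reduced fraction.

P(W = 4 | obs) = 1/2

Enumerate traces; 64 have nonzero weight after conditioning:
  (Z=3, X=2, W=2, V=0, U=0, Y=1) weight 1/1152
  (Z=3, X=2, W=2, V=0, U=0, Y=3) weight 1/1152
  (Z=3, X=2, W=2, V=0, U=1, Y=1) weight 1/576
  (Z=3, X=2, W=2, V=0, U=1, Y=3) weight 1/576
  (Z=3, X=2, W=2, V=1, U=0, Y=0) weight 1/1152
  (Z=3, X=2, W=2, V=1, U=0, Y=2) weight 1/1152
  (Z=3, X=2, W=2, V=1, U=1, Y=0) weight 1/576
  (Z=3, X=2, W=2, V=1, U=1, Y=2) weight 1/576
  (Z=3, X=2, W=4, V=0, U=0, Y=1) weight 1/768
  … 55 more
Group by W:
  weight(W=2) = 1/24
  weight(W=4) = 1/24
Total weight = 1/24 + 1/24 = 1/12
P(W=2 | obs) = 1/24 / 1/12 = 1/2
P(W=4 | obs) = 1/24 / 1/12 = 1/2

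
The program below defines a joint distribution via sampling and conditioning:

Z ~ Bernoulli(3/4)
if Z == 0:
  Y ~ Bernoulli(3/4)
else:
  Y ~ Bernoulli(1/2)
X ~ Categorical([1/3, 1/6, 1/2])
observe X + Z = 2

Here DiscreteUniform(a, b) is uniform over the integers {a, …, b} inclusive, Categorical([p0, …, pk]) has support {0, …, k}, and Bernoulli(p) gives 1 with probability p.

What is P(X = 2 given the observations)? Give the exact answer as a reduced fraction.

P(X = 2 | obs) = 1/2

Enumerate traces; 4 have nonzero weight after conditioning:
  (Z=0, Y=0, X=2) weight 1/32
  (Z=0, Y=1, X=2) weight 3/32
  (Z=1, Y=0, X=1) weight 1/16
  (Z=1, Y=1, X=1) weight 1/16
Group by X:
  weight(X=1) = 1/8
  weight(X=2) = 1/8
Total weight = 1/8 + 1/8 = 1/4
P(X=1 | obs) = 1/8 / 1/4 = 1/2
P(X=2 | obs) = 1/8 / 1/4 = 1/2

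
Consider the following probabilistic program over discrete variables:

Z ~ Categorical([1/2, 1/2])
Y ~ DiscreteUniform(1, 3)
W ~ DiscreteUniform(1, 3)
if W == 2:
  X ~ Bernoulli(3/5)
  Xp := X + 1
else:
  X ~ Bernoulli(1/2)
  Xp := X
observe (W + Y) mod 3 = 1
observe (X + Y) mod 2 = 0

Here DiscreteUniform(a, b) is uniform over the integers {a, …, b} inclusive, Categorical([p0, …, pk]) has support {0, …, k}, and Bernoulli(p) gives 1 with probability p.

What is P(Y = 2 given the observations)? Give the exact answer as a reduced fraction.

Enumerate traces; 6 have nonzero weight after conditioning:
  (Z=0, Y=1, W=3, X=1) weight 1/36
  (Z=0, Y=2, W=2, X=0) weight 1/45
  (Z=0, Y=3, W=1, X=1) weight 1/36
  (Z=1, Y=1, W=3, X=1) weight 1/36
  (Z=1, Y=2, W=2, X=0) weight 1/45
  (Z=1, Y=3, W=1, X=1) weight 1/36
Group by Y:
  weight(Y=1) = 1/18
  weight(Y=2) = 2/45
  weight(Y=3) = 1/18
Total weight = 1/18 + 2/45 + 1/18 = 7/45
P(Y=1 | obs) = 1/18 / 7/45 = 5/14
P(Y=2 | obs) = 2/45 / 7/45 = 2/7
P(Y=3 | obs) = 1/18 / 7/45 = 5/14

P(Y = 2 | obs) = 2/7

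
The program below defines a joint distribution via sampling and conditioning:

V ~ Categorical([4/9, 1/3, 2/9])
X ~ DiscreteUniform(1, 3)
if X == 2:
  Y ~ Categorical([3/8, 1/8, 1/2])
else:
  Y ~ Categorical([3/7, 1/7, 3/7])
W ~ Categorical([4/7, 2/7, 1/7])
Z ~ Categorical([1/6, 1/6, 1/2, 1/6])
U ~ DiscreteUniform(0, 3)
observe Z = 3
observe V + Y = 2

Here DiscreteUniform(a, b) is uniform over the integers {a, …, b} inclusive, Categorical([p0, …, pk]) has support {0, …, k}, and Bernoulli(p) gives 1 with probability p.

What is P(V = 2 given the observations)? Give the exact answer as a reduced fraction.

P(V = 2 | obs) = 138/511

Enumerate traces; 108 have nonzero weight after conditioning:
  (V=0, X=1, Y=2, W=0, Z=3, U=0) weight 2/1323
  (V=0, X=1, Y=2, W=0, Z=3, U=1) weight 2/1323
  (V=0, X=1, Y=2, W=0, Z=3, U=2) weight 2/1323
  (V=0, X=1, Y=2, W=0, Z=3, U=3) weight 2/1323
  (V=0, X=1, Y=2, W=1, Z=3, U=0) weight 1/1323
  (V=0, X=1, Y=2, W=1, Z=3, U=1) weight 1/1323
  (V=0, X=1, Y=2, W=1, Z=3, U=2) weight 1/1323
  (V=0, X=1, Y=2, W=1, Z=3, U=3) weight 1/1323
  (V=1, X=1, Y=1, W=0, Z=3, U=0) weight 1/2646
  (V=2, X=1, Y=0, W=0, Z=3, U=0) weight 1/1323
  … 98 more
Group by V:
  weight(V=0) = 19/567
  weight(V=1) = 23/3024
  weight(V=2) = 23/1512
Total weight = 19/567 + 23/3024 + 23/1512 = 73/1296
P(V=0 | obs) = 19/567 / 73/1296 = 304/511
P(V=1 | obs) = 23/3024 / 73/1296 = 69/511
P(V=2 | obs) = 23/1512 / 73/1296 = 138/511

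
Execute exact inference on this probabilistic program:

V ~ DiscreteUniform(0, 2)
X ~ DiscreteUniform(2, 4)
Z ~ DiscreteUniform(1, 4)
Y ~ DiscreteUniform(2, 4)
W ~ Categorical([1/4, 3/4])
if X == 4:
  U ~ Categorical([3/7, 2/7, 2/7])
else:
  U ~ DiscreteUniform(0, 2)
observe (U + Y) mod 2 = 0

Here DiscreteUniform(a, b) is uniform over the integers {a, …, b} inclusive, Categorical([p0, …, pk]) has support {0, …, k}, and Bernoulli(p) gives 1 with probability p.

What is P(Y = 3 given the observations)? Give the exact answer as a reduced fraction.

P(Y = 3 | obs) = 10/53

Enumerate traces; 360 have nonzero weight after conditioning:
  (V=0, X=2, Z=1, Y=2, W=0, U=0) weight 1/1296
  (V=0, X=2, Z=1, Y=2, W=0, U=2) weight 1/1296
  (V=0, X=2, Z=1, Y=2, W=1, U=0) weight 1/432
  (V=0, X=2, Z=1, Y=2, W=1, U=2) weight 1/432
  (V=0, X=2, Z=1, Y=3, W=0, U=1) weight 1/1296
  (V=0, X=2, Z=1, Y=3, W=1, U=1) weight 1/432
  (V=0, X=2, Z=1, Y=4, W=0, U=0) weight 1/1296
  (V=0, X=2, Z=1, Y=4, W=0, U=2) weight 1/1296
  … 352 more
Group by Y:
  weight(Y=2) = 43/189
  weight(Y=3) = 20/189
  weight(Y=4) = 43/189
Total weight = 43/189 + 20/189 + 43/189 = 106/189
P(Y=2 | obs) = 43/189 / 106/189 = 43/106
P(Y=3 | obs) = 20/189 / 106/189 = 10/53
P(Y=4 | obs) = 43/189 / 106/189 = 43/106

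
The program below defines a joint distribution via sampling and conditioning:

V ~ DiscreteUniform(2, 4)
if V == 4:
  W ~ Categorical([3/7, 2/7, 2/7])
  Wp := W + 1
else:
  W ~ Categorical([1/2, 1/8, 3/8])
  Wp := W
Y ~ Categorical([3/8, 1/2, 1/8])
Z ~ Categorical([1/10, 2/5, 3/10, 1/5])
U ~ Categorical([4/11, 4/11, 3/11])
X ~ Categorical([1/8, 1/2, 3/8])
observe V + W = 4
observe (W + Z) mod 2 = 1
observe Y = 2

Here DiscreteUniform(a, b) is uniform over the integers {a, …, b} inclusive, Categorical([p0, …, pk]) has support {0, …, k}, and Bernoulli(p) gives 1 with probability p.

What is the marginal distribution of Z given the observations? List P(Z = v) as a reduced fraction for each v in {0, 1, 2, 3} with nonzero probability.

Enumerate traces; 54 have nonzero weight after conditioning:
  (V=2, W=2, Y=2, Z=1, U=0, X=0) weight 1/3520
  (V=2, W=2, Y=2, Z=1, U=0, X=1) weight 1/880
  (V=2, W=2, Y=2, Z=1, U=0, X=2) weight 3/3520
  (V=2, W=2, Y=2, Z=1, U=1, X=0) weight 1/3520
  (V=2, W=2, Y=2, Z=1, U=1, X=1) weight 1/880
  (V=2, W=2, Y=2, Z=1, U=1, X=2) weight 3/3520
  (V=2, W=2, Y=2, Z=1, U=2, X=0) weight 3/14080
  (V=2, W=2, Y=2, Z=1, U=2, X=1) weight 3/3520
  (V=2, W=2, Y=2, Z=3, U=0, X=0) weight 1/7040
  (V=3, W=1, Y=2, Z=0, U=0, X=0) weight 1/42240
  … 44 more
Group by Z:
  weight(Z=0) = 1/1920
  weight(Z=1) = 3/224
  weight(Z=2) = 1/640
  weight(Z=3) = 3/448
Total weight = 1/1920 + 3/224 + 1/640 + 3/448 = 149/6720
P(Z=0 | obs) = 1/1920 / 149/6720 = 7/298
P(Z=1 | obs) = 3/224 / 149/6720 = 90/149
P(Z=2 | obs) = 1/640 / 149/6720 = 21/298
P(Z=3 | obs) = 3/448 / 149/6720 = 45/149

P(Z=0) = 7/298, P(Z=1) = 90/149, P(Z=2) = 21/298, P(Z=3) = 45/149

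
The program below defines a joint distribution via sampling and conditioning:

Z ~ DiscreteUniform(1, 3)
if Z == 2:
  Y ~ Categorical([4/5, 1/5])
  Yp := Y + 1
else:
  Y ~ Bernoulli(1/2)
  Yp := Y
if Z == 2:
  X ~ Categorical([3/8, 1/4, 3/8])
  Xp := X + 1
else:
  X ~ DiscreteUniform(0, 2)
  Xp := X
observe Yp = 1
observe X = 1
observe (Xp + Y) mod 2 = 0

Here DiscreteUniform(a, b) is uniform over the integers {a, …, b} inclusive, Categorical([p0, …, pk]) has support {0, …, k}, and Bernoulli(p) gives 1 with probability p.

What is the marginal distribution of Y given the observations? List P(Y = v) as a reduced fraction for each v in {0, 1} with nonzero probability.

P(Y=0) = 3/8, P(Y=1) = 5/8

Enumerate traces; 3 have nonzero weight after conditioning:
  (Z=1, Y=1, X=1) weight 1/18
  (Z=2, Y=0, X=1) weight 1/15
  (Z=3, Y=1, X=1) weight 1/18
Group by Y:
  weight(Y=0) = 1/15
  weight(Y=1) = 1/9
Total weight = 1/15 + 1/9 = 8/45
P(Y=0 | obs) = 1/15 / 8/45 = 3/8
P(Y=1 | obs) = 1/9 / 8/45 = 5/8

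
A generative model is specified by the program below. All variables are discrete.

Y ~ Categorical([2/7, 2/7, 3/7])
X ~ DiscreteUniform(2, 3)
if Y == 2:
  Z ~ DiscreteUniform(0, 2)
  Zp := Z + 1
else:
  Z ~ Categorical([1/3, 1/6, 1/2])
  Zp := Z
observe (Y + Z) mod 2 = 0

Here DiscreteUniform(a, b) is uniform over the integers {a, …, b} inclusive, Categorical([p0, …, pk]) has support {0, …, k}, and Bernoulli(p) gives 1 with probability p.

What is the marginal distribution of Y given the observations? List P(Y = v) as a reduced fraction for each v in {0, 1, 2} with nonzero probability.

P(Y=0) = 5/12, P(Y=1) = 1/12, P(Y=2) = 1/2

Enumerate traces; 10 have nonzero weight after conditioning:
  (Y=0, X=2, Z=0) weight 1/21
  (Y=0, X=2, Z=2) weight 1/14
  (Y=0, X=3, Z=0) weight 1/21
  (Y=0, X=3, Z=2) weight 1/14
  (Y=1, X=2, Z=1) weight 1/42
  (Y=1, X=3, Z=1) weight 1/42
  (Y=2, X=2, Z=0) weight 1/14
  (Y=2, X=2, Z=2) weight 1/14
  … 2 more
Group by Y:
  weight(Y=0) = 5/21
  weight(Y=1) = 1/21
  weight(Y=2) = 2/7
Total weight = 5/21 + 1/21 + 2/7 = 4/7
P(Y=0 | obs) = 5/21 / 4/7 = 5/12
P(Y=1 | obs) = 1/21 / 4/7 = 1/12
P(Y=2 | obs) = 2/7 / 4/7 = 1/2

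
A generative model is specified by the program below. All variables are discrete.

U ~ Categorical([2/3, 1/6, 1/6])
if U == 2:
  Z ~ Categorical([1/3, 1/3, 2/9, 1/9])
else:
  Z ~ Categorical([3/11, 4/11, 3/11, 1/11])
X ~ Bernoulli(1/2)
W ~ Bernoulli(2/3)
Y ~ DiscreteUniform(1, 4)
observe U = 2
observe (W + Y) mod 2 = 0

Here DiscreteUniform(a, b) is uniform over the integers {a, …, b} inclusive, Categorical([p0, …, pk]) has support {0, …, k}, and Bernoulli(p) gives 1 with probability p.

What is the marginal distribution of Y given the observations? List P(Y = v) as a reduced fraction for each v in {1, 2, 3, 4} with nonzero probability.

P(Y=1) = 1/3, P(Y=2) = 1/6, P(Y=3) = 1/3, P(Y=4) = 1/6

Enumerate traces; 32 have nonzero weight after conditioning:
  (U=2, Z=0, X=0, W=0, Y=2) weight 1/432
  (U=2, Z=0, X=0, W=0, Y=4) weight 1/432
  (U=2, Z=0, X=0, W=1, Y=1) weight 1/216
  (U=2, Z=0, X=0, W=1, Y=3) weight 1/216
  (U=2, Z=0, X=1, W=0, Y=2) weight 1/432
  (U=2, Z=0, X=1, W=0, Y=4) weight 1/432
  (U=2, Z=0, X=1, W=1, Y=1) weight 1/216
  (U=2, Z=0, X=1, W=1, Y=3) weight 1/216
  … 24 more
Group by Y:
  weight(Y=1) = 1/36
  weight(Y=2) = 1/72
  weight(Y=3) = 1/36
  weight(Y=4) = 1/72
Total weight = 1/36 + 1/72 + 1/36 + 1/72 = 1/12
P(Y=1 | obs) = 1/36 / 1/12 = 1/3
P(Y=2 | obs) = 1/72 / 1/12 = 1/6
P(Y=3 | obs) = 1/36 / 1/12 = 1/3
P(Y=4 | obs) = 1/72 / 1/12 = 1/6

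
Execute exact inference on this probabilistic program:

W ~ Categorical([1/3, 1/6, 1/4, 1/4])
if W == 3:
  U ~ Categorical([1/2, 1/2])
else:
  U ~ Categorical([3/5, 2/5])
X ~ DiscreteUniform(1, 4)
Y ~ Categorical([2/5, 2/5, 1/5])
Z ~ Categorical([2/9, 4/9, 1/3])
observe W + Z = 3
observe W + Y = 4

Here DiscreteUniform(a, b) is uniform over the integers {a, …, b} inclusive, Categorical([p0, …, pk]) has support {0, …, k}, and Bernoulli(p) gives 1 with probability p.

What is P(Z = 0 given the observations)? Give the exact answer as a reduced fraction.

P(Z = 0 | obs) = 1/2

Enumerate traces; 16 have nonzero weight after conditioning:
  (W=2, U=0, X=1, Y=2, Z=1) weight 1/300
  (W=2, U=0, X=2, Y=2, Z=1) weight 1/300
  (W=2, U=0, X=3, Y=2, Z=1) weight 1/300
  (W=2, U=0, X=4, Y=2, Z=1) weight 1/300
  (W=2, U=1, X=1, Y=2, Z=1) weight 1/450
  (W=2, U=1, X=2, Y=2, Z=1) weight 1/450
  (W=2, U=1, X=3, Y=2, Z=1) weight 1/450
  (W=2, U=1, X=4, Y=2, Z=1) weight 1/450
  (W=3, U=0, X=1, Y=1, Z=0) weight 1/360
  … 7 more
Group by Z:
  weight(Z=0) = 1/45
  weight(Z=1) = 1/45
Total weight = 1/45 + 1/45 = 2/45
P(Z=0 | obs) = 1/45 / 2/45 = 1/2
P(Z=1 | obs) = 1/45 / 2/45 = 1/2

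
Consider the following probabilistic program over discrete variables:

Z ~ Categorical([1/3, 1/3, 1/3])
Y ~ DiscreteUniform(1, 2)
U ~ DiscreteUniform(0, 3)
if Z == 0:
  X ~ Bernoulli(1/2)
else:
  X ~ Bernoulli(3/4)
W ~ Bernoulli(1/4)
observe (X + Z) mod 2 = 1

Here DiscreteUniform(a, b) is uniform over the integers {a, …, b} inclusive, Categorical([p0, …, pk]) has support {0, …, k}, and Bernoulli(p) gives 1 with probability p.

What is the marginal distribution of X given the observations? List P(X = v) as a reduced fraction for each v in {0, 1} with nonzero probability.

Enumerate traces; 48 have nonzero weight after conditioning:
  (Z=0, Y=1, U=0, X=1, W=0) weight 1/64
  (Z=0, Y=1, U=0, X=1, W=1) weight 1/192
  (Z=0, Y=1, U=1, X=1, W=0) weight 1/64
  (Z=0, Y=1, U=1, X=1, W=1) weight 1/192
  (Z=0, Y=1, U=2, X=1, W=0) weight 1/64
  (Z=0, Y=1, U=2, X=1, W=1) weight 1/192
  (Z=0, Y=1, U=3, X=1, W=0) weight 1/64
  (Z=0, Y=1, U=3, X=1, W=1) weight 1/192
  (Z=1, Y=1, U=0, X=0, W=0) weight 1/128
  … 39 more
Group by X:
  weight(X=0) = 1/12
  weight(X=1) = 5/12
Total weight = 1/12 + 5/12 = 1/2
P(X=0 | obs) = 1/12 / 1/2 = 1/6
P(X=1 | obs) = 5/12 / 1/2 = 5/6

P(X=0) = 1/6, P(X=1) = 5/6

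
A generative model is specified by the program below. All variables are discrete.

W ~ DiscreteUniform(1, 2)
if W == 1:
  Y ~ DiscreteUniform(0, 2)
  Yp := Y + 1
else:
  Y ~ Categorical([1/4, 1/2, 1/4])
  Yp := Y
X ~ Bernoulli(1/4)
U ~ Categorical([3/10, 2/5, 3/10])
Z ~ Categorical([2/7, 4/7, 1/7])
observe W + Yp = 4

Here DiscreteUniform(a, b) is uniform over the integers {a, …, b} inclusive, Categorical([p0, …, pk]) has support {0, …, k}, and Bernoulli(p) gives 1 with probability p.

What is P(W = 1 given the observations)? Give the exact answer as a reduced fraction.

Enumerate traces; 36 have nonzero weight after conditioning:
  (W=1, Y=2, X=0, U=0, Z=0) weight 3/280
  (W=1, Y=2, X=0, U=0, Z=1) weight 3/140
  (W=1, Y=2, X=0, U=0, Z=2) weight 3/560
  (W=1, Y=2, X=0, U=1, Z=0) weight 1/70
  (W=1, Y=2, X=0, U=1, Z=1) weight 1/35
  (W=1, Y=2, X=0, U=1, Z=2) weight 1/140
  (W=1, Y=2, X=0, U=2, Z=0) weight 3/280
  (W=1, Y=2, X=0, U=2, Z=1) weight 3/140
  (W=2, Y=2, X=0, U=0, Z=0) weight 9/1120
  … 27 more
Group by W:
  weight(W=1) = 1/6
  weight(W=2) = 1/8
Total weight = 1/6 + 1/8 = 7/24
P(W=1 | obs) = 1/6 / 7/24 = 4/7
P(W=2 | obs) = 1/8 / 7/24 = 3/7

P(W = 1 | obs) = 4/7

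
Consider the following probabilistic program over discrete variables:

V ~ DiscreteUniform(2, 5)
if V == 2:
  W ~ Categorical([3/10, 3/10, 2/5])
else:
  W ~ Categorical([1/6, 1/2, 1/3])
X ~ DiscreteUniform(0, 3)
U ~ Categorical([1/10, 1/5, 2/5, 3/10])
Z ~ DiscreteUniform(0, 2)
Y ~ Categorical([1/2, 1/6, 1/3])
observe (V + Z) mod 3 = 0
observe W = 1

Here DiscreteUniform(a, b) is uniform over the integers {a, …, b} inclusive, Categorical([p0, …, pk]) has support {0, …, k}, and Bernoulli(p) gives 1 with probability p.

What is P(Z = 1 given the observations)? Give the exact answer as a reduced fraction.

Enumerate traces; 192 have nonzero weight after conditioning:
  (V=2, W=1, X=0, U=0, Z=1, Y=0) weight 1/3200
  (V=2, W=1, X=0, U=0, Z=1, Y=1) weight 1/9600
  (V=2, W=1, X=0, U=0, Z=1, Y=2) weight 1/4800
  (V=2, W=1, X=0, U=1, Z=1, Y=0) weight 1/1600
  (V=2, W=1, X=0, U=1, Z=1, Y=1) weight 1/4800
  (V=2, W=1, X=0, U=1, Z=1, Y=2) weight 1/2400
  (V=2, W=1, X=0, U=2, Z=1, Y=0) weight 1/800
  (V=2, W=1, X=0, U=2, Z=1, Y=1) weight 1/2400
  (V=3, W=1, X=0, U=0, Z=0, Y=0) weight 1/1920
  (V=4, W=1, X=0, U=0, Z=2, Y=0) weight 1/1920
  … 182 more
Group by Z:
  weight(Z=0) = 1/24
  weight(Z=1) = 1/15
  weight(Z=2) = 1/24
Total weight = 1/24 + 1/15 + 1/24 = 3/20
P(Z=0 | obs) = 1/24 / 3/20 = 5/18
P(Z=1 | obs) = 1/15 / 3/20 = 4/9
P(Z=2 | obs) = 1/24 / 3/20 = 5/18

P(Z = 1 | obs) = 4/9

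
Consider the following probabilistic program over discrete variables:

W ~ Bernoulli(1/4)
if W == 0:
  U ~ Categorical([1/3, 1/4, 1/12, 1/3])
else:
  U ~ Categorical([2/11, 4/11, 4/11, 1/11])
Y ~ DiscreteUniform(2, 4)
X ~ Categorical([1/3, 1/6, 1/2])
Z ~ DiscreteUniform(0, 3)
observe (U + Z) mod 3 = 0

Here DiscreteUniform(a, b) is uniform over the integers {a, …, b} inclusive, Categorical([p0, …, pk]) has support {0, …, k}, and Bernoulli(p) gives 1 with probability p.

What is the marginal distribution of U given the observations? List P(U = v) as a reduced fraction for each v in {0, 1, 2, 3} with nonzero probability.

P(U=0) = 26/69, P(U=1) = 49/276, P(U=2) = 9/92, P(U=3) = 8/23

Enumerate traces; 108 have nonzero weight after conditioning:
  (W=0, U=0, Y=2, X=0, Z=0) weight 1/144
  (W=0, U=0, Y=2, X=0, Z=3) weight 1/144
  (W=0, U=0, Y=2, X=1, Z=0) weight 1/288
  (W=0, U=0, Y=2, X=1, Z=3) weight 1/288
  (W=0, U=0, Y=2, X=2, Z=0) weight 1/96
  (W=0, U=0, Y=2, X=2, Z=3) weight 1/96
  (W=0, U=0, Y=3, X=0, Z=0) weight 1/144
  (W=0, U=0, Y=3, X=0, Z=3) weight 1/144
  (W=0, U=1, Y=2, X=0, Z=2) weight 1/192
  (W=0, U=2, Y=2, X=0, Z=1) weight 1/576
  … 98 more
Group by U:
  weight(U=0) = 13/88
  weight(U=1) = 49/704
  weight(U=2) = 27/704
  weight(U=3) = 3/22
Total weight = 13/88 + 49/704 + 27/704 + 3/22 = 69/176
P(U=0 | obs) = 13/88 / 69/176 = 26/69
P(U=1 | obs) = 49/704 / 69/176 = 49/276
P(U=2 | obs) = 27/704 / 69/176 = 9/92
P(U=3 | obs) = 3/22 / 69/176 = 8/23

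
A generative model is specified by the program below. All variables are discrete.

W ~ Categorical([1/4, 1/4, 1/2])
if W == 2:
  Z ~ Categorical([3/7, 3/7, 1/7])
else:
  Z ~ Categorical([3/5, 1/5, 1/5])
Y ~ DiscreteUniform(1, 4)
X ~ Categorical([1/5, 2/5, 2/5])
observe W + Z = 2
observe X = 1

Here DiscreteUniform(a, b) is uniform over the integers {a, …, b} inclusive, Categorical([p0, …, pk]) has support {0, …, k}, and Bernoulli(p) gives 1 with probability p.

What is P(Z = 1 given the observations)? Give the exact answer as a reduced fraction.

Enumerate traces; 12 have nonzero weight after conditioning:
  (W=0, Z=2, Y=1, X=1) weight 1/200
  (W=0, Z=2, Y=2, X=1) weight 1/200
  (W=0, Z=2, Y=3, X=1) weight 1/200
  (W=0, Z=2, Y=4, X=1) weight 1/200
  (W=1, Z=1, Y=1, X=1) weight 1/200
  (W=1, Z=1, Y=2, X=1) weight 1/200
  (W=1, Z=1, Y=3, X=1) weight 1/200
  (W=1, Z=1, Y=4, X=1) weight 1/200
  (W=2, Z=0, Y=1, X=1) weight 3/140
  … 3 more
Group by Z:
  weight(Z=0) = 3/35
  weight(Z=1) = 1/50
  weight(Z=2) = 1/50
Total weight = 3/35 + 1/50 + 1/50 = 22/175
P(Z=0 | obs) = 3/35 / 22/175 = 15/22
P(Z=1 | obs) = 1/50 / 22/175 = 7/44
P(Z=2 | obs) = 1/50 / 22/175 = 7/44

P(Z = 1 | obs) = 7/44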